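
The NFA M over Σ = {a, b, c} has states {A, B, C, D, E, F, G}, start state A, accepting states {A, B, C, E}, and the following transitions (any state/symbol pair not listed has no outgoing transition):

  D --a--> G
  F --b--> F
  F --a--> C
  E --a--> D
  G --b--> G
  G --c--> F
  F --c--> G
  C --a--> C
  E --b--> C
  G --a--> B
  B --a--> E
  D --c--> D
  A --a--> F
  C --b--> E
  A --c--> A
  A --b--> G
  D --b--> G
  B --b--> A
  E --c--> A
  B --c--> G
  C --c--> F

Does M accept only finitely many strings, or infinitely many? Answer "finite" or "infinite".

infinite

State A is reachable from the start and can reach an accepting state, and it lies on the cycle A → A.
Traversing that cycle any number of times yields accepted strings of unbounded length, so the language is infinite.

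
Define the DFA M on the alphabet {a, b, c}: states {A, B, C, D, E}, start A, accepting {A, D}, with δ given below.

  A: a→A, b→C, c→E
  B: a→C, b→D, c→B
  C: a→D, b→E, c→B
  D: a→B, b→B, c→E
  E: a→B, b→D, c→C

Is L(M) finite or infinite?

infinite

State A is reachable from the start and can reach an accepting state, and it lies on the cycle A → A.
Traversing that cycle any number of times yields accepted strings of unbounded length, so the language is infinite.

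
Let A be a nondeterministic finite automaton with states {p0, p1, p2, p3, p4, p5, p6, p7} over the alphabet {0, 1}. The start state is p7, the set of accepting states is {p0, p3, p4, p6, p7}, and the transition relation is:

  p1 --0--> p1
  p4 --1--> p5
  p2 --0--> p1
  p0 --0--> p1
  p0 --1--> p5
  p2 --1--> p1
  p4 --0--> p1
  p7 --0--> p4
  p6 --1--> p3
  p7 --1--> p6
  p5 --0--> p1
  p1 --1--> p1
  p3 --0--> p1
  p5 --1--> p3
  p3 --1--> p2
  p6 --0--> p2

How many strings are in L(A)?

The useful subgraph on states {p3, p4, p5, p6, p7} is acyclic, so L(A) is finite; the longest accepting path visits 4 useful states, giving maximum string length 3.
Counting accepting paths from p7 by length: 1 of length 0, 2 of length 1, 1 of length 2, 1 of length 3. Total 5.

5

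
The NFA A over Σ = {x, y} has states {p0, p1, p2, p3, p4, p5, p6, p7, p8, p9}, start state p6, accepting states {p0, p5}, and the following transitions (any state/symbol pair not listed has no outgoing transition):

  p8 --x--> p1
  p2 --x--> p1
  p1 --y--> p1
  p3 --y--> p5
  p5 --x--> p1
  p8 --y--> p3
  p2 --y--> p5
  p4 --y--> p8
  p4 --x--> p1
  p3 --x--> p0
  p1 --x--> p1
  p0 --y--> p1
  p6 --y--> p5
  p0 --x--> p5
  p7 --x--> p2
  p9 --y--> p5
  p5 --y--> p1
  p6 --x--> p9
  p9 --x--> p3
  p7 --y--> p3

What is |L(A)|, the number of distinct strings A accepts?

5

The useful subgraph on states {p0, p3, p5, p6, p9} is acyclic, so L(A) is finite; the longest accepting path visits 5 useful states, giving maximum string length 4.
Counting accepting paths from p6 by length: 1 of length 1, 1 of length 2, 2 of length 3, 1 of length 4. Total 5.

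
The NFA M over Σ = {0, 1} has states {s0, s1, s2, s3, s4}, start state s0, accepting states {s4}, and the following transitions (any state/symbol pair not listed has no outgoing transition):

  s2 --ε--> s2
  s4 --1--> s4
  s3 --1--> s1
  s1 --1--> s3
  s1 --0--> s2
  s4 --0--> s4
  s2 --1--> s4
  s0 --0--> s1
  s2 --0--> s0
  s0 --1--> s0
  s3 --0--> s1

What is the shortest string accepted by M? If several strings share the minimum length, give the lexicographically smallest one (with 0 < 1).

001

A breadth-first search from s0 reaches an accepting state first via the path s0 → s1 → s2 → s4 on input 001.
No string of length < 3 is accepted (BFS exhausts all shorter strings without reaching an accepting state), and 001 is the lexicographically least accepting string of length 3.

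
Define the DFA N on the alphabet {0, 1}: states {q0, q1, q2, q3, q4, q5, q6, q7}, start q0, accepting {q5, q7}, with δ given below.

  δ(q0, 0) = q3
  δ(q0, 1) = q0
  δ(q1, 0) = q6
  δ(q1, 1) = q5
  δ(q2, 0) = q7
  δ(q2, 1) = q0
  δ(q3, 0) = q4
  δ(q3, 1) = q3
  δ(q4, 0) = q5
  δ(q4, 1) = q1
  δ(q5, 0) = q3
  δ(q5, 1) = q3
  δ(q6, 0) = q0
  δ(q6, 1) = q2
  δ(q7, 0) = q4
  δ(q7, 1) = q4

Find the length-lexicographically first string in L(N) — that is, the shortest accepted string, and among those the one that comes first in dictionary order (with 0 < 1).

A breadth-first search from q0 reaches an accepting state first via the path q0 → q3 → q4 → q5 on input 000.
No string of length < 3 is accepted (BFS exhausts all shorter strings without reaching an accepting state), and 000 is the lexicographically least accepting string of length 3.

000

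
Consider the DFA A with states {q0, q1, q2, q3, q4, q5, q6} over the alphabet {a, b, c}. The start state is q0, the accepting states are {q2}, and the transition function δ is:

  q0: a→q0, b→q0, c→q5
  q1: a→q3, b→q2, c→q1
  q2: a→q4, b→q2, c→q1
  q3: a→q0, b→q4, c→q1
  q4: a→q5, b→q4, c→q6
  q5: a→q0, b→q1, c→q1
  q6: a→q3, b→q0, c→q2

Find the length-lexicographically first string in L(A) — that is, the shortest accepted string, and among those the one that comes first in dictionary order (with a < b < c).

A breadth-first search from q0 reaches an accepting state first via the path q0 → q5 → q1 → q2 on input cbb.
No string of length < 3 is accepted (BFS exhausts all shorter strings without reaching an accepting state), and cbb is the lexicographically least accepting string of length 3.

cbb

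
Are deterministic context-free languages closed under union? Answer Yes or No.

No

{aⁿbⁿ : n≥0} and {aⁿb²ⁿ : n≥0} are each accepted by a deterministic PDA (push the a's; pop one per b, respectively one per two b's), but their union U is not. Suppose a DPDA M accepted U. Being deterministic, M has a single run on aⁿb²ⁿ, and since aⁿbⁿ ∈ U that run passes through an accepting configuration right after consuming the prefix aⁿbⁿ and then goes on to accept again after n more b's. Build an ordinary (nondeterministic) PDA M′ that simulates M on a's and b's and, at any moment when M is in an accepting state, may switch to a second mode in which it reads only c's, feeding each c to M as a b; M′ accepts when M does. Then M′ accepts aⁱbʲcᵏ (k≥1) exactly when both aⁱbʲ ∈ U and aⁱbʲ⁺ᵏ ∈ U, and checking the four cases (i=j or j=2i, combined with j+k=i or j+k=2i) leaves only i=j=k: so L(M′) ∩ a*b*c⁺ = {aⁿbⁿcⁿ : n≥1} would be context-free, which it is not (pumping lemma) — contradiction. (The union is an unambiguous CFL; it is determinism, not unambiguity, that fails.)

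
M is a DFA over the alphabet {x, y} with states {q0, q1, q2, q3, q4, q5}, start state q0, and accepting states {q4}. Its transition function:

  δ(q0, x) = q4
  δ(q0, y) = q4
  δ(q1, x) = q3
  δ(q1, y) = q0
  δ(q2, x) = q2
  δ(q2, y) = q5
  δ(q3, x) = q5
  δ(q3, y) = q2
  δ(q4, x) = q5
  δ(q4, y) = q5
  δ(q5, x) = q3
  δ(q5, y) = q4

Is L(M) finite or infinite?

infinite

State q2 is reachable from the start and can reach an accepting state, and it lies on the cycle q2 → q2.
Traversing that cycle any number of times yields accepted strings of unbounded length, so the language is infinite.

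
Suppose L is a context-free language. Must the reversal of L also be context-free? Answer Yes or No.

Reversing the right-hand side of every production of a context-free grammar for L gives a context-free grammar for Lᴿ (induction on derivation length).
So the context-free languages are closed under reversal.

Yes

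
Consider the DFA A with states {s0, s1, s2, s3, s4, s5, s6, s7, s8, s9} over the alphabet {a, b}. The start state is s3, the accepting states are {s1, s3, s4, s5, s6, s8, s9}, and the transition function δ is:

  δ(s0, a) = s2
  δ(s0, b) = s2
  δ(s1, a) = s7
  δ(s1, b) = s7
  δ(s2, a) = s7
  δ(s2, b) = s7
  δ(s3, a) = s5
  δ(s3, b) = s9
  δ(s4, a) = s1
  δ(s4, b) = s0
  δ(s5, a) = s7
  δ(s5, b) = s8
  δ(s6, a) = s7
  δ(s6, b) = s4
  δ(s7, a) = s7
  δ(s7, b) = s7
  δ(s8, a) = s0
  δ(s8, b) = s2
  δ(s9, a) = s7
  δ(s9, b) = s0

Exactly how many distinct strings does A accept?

The useful subgraph on states {s3, s5, s8, s9} is acyclic, so L(A) is finite; the longest accepting path visits 3 useful states, giving maximum string length 2.
Counting accepting paths from s3 by length: 1 of length 0, 2 of length 1, 1 of length 2. Total 4.

4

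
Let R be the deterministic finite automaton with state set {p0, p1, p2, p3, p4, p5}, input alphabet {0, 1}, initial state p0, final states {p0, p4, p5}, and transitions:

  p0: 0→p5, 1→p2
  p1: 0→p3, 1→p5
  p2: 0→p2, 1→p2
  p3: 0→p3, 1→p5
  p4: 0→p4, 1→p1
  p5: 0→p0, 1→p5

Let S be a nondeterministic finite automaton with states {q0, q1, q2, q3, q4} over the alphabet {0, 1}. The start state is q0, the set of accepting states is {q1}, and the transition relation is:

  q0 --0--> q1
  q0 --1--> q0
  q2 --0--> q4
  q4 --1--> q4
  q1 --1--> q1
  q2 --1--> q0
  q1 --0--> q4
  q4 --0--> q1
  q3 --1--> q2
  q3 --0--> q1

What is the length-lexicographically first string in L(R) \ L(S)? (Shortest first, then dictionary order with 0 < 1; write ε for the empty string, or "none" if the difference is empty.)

ε

The empty string ε is accepted by R but not by S.
Since ε is the unique shortest string, it is the required witness.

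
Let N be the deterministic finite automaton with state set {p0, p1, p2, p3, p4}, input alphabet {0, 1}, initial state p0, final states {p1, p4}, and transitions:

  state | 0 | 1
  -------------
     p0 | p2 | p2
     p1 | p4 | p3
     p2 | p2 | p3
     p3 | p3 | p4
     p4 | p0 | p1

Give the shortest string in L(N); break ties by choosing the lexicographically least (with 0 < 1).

011

A breadth-first search from p0 reaches an accepting state first via the path p0 → p2 → p3 → p4 on input 011.
No string of length < 3 is accepted (BFS exhausts all shorter strings without reaching an accepting state), and 011 is the lexicographically least accepting string of length 3.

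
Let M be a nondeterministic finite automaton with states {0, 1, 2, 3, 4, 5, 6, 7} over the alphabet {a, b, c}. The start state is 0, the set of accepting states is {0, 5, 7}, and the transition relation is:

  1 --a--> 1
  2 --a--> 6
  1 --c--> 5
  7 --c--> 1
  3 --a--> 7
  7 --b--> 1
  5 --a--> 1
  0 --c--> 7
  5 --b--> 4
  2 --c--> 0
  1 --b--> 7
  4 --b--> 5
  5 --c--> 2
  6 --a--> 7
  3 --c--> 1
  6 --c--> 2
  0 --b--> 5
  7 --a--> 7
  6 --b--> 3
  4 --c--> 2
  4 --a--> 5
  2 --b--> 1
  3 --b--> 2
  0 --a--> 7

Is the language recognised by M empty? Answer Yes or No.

No

The empty string ε is accepted: the run 0 ends in the accepting state 0.
Since at least one string is accepted, L(M) is not empty.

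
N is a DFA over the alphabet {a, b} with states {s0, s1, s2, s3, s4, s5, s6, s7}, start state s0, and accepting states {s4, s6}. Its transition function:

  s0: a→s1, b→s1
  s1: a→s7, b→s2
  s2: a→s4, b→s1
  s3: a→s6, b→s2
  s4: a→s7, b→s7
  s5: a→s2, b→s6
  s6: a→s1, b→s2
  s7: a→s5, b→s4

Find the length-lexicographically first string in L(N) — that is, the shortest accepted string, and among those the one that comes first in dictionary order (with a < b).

aab

A breadth-first search from s0 reaches an accepting state first via the path s0 → s1 → s7 → s4 on input aab.
No string of length < 3 is accepted (BFS exhausts all shorter strings without reaching an accepting state), and aab is the lexicographically least accepting string of length 3.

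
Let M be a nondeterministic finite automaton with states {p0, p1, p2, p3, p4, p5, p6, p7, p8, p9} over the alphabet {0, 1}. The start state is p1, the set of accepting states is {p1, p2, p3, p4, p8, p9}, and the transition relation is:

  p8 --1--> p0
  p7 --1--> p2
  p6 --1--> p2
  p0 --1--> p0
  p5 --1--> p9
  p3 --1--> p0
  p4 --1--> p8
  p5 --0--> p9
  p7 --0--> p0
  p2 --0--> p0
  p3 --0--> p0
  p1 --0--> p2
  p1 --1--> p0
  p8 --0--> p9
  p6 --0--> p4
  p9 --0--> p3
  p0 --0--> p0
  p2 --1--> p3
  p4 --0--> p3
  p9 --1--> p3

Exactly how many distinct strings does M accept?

The useful subgraph on states {p1, p2, p3} is acyclic, so L(M) is finite; the longest accepting path visits 3 useful states, giving maximum string length 2.
Counting accepting paths from p1 by length: 1 of length 0, 1 of length 1, 1 of length 2. Total 3.

3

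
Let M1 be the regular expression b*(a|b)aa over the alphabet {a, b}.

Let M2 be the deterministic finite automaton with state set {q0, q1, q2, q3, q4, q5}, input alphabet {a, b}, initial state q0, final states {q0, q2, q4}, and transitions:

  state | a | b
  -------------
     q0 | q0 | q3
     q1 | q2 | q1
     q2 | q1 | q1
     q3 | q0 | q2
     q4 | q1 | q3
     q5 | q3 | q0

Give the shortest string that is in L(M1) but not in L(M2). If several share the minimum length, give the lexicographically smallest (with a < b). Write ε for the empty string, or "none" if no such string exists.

The string bbaaa is accepted by M1 but not by M2.
No shorter string lies in the difference, and bbaaa is the lexicographically first length-5 string in L(M1) \ L(M2).

bbaaa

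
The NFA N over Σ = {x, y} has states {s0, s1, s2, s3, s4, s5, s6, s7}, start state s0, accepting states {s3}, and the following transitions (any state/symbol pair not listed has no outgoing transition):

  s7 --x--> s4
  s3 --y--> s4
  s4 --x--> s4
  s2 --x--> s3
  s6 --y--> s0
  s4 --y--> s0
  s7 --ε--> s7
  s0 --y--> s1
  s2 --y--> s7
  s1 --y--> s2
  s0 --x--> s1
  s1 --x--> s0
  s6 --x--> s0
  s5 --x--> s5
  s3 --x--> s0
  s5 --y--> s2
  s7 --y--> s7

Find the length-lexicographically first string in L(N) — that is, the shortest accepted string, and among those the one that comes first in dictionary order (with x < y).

xyx

A breadth-first search from s0 reaches an accepting state first via the path s0 → s1 → s2 → s3 on input xyx.
No string of length < 3 is accepted (BFS exhausts all shorter strings without reaching an accepting state), and xyx is the lexicographically least accepting string of length 3.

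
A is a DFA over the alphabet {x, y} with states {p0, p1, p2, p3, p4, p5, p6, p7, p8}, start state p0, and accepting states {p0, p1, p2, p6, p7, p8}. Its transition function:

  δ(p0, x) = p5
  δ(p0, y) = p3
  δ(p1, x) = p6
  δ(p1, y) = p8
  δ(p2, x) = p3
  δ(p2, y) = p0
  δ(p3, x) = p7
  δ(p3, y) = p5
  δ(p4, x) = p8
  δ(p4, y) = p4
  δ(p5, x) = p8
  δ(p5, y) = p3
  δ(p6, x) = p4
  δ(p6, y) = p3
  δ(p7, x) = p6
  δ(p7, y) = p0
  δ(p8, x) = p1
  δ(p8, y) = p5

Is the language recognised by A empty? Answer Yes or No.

The empty string ε is accepted: the run p0 ends in the accepting state p0.
Since at least one string is accepted, L(A) is not empty.

No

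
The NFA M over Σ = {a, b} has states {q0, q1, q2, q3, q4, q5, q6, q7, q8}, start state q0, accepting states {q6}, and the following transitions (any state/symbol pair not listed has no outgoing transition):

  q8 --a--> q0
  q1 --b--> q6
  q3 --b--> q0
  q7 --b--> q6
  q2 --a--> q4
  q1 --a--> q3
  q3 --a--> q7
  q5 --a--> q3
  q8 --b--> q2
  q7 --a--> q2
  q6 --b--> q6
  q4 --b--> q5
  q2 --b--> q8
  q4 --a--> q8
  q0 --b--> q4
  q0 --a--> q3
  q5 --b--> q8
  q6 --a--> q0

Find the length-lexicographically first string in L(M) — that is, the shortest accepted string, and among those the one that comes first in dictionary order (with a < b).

A breadth-first search from q0 reaches an accepting state first via the path q0 → q3 → q7 → q6 on input aab.
No string of length < 3 is accepted (BFS exhausts all shorter strings without reaching an accepting state), and aab is the lexicographically least accepting string of length 3.

aab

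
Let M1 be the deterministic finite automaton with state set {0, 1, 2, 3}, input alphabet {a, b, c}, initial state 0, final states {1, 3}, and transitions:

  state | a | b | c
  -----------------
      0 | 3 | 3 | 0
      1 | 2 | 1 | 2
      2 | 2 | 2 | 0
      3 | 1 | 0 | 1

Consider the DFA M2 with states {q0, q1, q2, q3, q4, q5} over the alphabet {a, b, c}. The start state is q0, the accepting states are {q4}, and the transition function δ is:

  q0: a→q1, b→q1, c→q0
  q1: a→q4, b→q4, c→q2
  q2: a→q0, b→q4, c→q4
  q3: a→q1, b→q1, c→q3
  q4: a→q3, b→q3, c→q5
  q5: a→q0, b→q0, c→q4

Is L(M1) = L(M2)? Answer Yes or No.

The string a is accepted by M1 but rejected by M2.
So L(M1) ≠ L(M2).

No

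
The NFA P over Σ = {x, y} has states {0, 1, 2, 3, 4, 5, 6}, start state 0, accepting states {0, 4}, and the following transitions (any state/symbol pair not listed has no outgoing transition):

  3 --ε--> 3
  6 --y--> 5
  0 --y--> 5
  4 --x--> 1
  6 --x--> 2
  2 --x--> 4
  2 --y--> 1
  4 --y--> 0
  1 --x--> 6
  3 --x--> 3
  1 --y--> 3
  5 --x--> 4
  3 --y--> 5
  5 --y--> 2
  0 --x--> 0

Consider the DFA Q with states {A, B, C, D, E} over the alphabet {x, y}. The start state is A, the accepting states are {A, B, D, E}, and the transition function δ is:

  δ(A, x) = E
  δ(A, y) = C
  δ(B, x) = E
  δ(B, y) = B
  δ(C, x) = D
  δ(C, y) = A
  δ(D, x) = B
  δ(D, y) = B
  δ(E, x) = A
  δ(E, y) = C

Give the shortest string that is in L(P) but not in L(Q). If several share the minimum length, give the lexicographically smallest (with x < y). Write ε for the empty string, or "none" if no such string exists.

yyxy

The string yyxy is accepted by P but not by Q.
No shorter string lies in the difference, and yyxy is the lexicographically first length-4 string in L(P) \ L(Q).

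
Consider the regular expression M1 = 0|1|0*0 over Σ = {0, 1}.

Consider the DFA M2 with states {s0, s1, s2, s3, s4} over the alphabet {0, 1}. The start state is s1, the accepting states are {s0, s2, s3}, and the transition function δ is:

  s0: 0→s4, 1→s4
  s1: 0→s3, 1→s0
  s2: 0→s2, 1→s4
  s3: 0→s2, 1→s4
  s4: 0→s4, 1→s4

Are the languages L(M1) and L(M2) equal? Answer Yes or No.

Converting the expression M1 to a DFA (subset construction, then merging equivalent states) gives the minimal DFA with states {r0, r1, r2, r3}, start state r0, accepting states {r1, r2} and transitions r0: 0→r1, 1→r2; r1: 0→r1, 1→r3; r2: 0→r3, 1→r3; r3: 0→r3, 1→r3.
Exploring the product automaton M1 × M2 from the start pair (r0, s1), following both machines on each input symbol, reaches 5 state pairs: (r0, s1), (r1, s3), (r2, s0), (r1, s2), (r3, s4).
M1 accepts in {r1, r2} and M2 accepts in {s0, s2, s3}. In every reachable pair the two components are either both accepting — (r1, s3), (r2, s0), (r1, s2) — or both non-accepting, so no string is accepted by exactly one of the machines: L(M1) \ L(M2) and L(M2) \ L(M1) are both empty.
Hence every string is accepted by M1 iff it is accepted by M2, and the two languages coincide.

Yes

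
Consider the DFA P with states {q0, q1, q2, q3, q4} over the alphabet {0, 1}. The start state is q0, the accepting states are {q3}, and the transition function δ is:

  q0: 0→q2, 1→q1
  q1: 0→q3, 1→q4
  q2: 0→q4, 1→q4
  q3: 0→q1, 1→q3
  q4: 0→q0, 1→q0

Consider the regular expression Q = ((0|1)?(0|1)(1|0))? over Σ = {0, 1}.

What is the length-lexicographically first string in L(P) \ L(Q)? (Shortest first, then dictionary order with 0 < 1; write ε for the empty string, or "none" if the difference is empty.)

The string 1000 is accepted by P but not by Q.
No shorter string lies in the difference, and 1000 is the lexicographically first length-4 string in L(P) \ L(Q).

1000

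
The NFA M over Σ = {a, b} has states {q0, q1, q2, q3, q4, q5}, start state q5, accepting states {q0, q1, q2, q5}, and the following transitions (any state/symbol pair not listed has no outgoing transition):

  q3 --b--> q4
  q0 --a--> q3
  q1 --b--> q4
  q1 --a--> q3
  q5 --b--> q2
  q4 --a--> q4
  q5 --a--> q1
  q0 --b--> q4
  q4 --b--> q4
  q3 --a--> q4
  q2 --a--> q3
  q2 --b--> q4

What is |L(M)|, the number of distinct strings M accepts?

The useful subgraph on states {q1, q2, q5} is acyclic, so L(M) is finite; the longest accepting path visits 2 useful states, giving maximum string length 1.
Counting accepting paths from q5 by length: 1 of length 0, 2 of length 1. Total 3.

3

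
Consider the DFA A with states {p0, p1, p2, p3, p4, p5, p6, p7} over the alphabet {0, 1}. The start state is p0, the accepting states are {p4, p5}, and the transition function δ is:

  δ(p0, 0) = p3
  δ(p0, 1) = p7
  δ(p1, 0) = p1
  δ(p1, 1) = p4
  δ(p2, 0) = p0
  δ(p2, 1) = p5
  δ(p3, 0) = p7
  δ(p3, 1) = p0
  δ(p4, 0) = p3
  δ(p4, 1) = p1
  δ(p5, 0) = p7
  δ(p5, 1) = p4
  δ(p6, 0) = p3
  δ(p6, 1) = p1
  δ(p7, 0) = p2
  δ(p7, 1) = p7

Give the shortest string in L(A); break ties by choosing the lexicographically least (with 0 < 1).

101

A breadth-first search from p0 reaches an accepting state first via the path p0 → p7 → p2 → p5 on input 101.
No string of length < 3 is accepted (BFS exhausts all shorter strings without reaching an accepting state), and 101 is the lexicographically least accepting string of length 3.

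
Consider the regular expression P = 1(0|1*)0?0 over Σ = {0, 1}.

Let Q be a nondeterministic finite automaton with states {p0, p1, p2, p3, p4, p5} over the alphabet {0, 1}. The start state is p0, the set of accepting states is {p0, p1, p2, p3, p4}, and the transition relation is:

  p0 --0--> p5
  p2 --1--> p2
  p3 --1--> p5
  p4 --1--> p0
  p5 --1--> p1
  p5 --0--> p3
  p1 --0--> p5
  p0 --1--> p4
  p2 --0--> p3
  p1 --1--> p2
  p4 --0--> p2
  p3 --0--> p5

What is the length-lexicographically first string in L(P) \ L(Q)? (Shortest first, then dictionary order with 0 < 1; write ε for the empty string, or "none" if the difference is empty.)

110

The string 110 is accepted by P but not by Q.
No shorter string lies in the difference, and 110 is the lexicographically first length-3 string in L(P) \ L(Q).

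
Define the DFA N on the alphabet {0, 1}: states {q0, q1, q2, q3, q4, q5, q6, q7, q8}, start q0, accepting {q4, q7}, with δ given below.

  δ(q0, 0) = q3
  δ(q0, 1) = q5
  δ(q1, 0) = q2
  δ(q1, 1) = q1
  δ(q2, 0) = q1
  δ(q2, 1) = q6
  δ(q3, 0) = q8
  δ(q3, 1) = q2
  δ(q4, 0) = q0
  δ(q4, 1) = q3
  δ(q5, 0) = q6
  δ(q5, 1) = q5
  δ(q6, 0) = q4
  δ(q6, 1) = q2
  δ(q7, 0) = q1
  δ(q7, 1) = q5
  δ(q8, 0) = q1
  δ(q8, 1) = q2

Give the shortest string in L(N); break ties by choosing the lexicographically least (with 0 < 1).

100

A breadth-first search from q0 reaches an accepting state first via the path q0 → q5 → q6 → q4 on input 100.
No string of length < 3 is accepted (BFS exhausts all shorter strings without reaching an accepting state), and 100 is the lexicographically least accepting string of length 3.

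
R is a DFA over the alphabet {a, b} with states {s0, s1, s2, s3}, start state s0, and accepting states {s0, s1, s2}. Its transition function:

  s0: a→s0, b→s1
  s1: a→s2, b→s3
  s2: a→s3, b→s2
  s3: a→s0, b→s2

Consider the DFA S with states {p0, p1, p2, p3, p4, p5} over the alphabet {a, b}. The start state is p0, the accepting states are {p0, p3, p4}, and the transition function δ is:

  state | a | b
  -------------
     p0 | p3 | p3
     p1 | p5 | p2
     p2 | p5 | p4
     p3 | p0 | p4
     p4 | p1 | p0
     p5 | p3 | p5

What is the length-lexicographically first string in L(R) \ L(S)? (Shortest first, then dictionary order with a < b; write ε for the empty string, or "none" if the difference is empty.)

The string aba is accepted by R but not by S.
No shorter string lies in the difference, and aba is the lexicographically first length-3 string in L(R) \ L(S).

aba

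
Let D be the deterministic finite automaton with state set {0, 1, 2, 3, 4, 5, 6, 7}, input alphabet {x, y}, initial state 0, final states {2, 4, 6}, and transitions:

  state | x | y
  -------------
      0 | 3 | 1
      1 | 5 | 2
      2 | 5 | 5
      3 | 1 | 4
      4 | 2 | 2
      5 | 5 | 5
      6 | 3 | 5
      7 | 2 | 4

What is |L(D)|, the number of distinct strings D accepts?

The useful subgraph on states {0, 1, 2, 3, 4} is acyclic, so L(D) is finite; the longest accepting path visits 4 useful states, giving maximum string length 3.
Counting accepting paths from 0 by length: 2 of length 2, 3 of length 3. Total 5.

5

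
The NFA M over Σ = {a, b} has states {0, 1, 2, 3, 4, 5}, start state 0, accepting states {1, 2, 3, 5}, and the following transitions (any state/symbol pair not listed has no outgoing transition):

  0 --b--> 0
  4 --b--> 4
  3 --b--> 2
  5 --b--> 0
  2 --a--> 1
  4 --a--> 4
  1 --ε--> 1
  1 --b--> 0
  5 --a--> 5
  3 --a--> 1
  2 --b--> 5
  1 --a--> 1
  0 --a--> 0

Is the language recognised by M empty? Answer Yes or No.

Yes

The states reachable from the start state are {0}.
None of the accepting states {1, 2, 3, 5} is reachable, so no string is accepted and L(M) = ∅.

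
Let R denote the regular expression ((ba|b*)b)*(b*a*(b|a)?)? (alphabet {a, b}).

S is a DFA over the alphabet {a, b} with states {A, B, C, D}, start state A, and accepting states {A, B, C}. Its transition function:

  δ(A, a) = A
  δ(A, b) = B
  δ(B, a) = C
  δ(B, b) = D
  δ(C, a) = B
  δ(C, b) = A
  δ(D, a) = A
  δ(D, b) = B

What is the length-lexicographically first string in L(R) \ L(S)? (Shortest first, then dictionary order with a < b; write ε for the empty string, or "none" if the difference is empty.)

The string bb is accepted by R but not by S.
No shorter string lies in the difference, and bb is the lexicographically first length-2 string in L(R) \ L(S).

bb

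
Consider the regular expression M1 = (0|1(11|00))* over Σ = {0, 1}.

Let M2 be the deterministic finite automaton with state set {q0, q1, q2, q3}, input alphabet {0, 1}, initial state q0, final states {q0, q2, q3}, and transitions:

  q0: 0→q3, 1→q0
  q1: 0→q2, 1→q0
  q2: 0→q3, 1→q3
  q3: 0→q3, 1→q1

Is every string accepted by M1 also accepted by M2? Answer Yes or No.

Yes

Converting the expression M1 to a DFA (subset construction, then merging equivalent states) gives the minimal DFA with states {r0, r1, r2, r3, r4}, start state r0, accepting states {r0} and transitions r0: 0→r0, 1→r1; r1: 0→r2, 1→r3; r2: 0→r0, 1→r4; r3: 0→r4, 1→r0; r4: 0→r4, 1→r4.
Exploring the product automaton M1 × M2 from the start pair (r0, q0), following both machines on each input symbol, reaches 11 state pairs: (r0, q0), (r0, q3), (r1, q0), (r1, q1), (r2, q3), (r3, q0), (r2, q2), (r4, q1), (r4, q3), (r4, q2), (r4, q0).
M1 accepts in {r0} and M2 accepts in {q0, q2, q3}. The reachable pairs whose M1-component is accepting are (r0, q0), (r0, q3); in each of them the M2-component is accepting too, so the product for L(M1) \ L(M2) (M1-component accepting, M2-component rejecting) has no reachable accepting pair and the difference is empty.
Hence every string in L(M1) is also in L(M2).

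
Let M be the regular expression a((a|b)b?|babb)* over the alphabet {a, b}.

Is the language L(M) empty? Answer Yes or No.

No

The string a matches the expression, so it belongs to L(M).
Since L(M) contains at least one string, it is not empty.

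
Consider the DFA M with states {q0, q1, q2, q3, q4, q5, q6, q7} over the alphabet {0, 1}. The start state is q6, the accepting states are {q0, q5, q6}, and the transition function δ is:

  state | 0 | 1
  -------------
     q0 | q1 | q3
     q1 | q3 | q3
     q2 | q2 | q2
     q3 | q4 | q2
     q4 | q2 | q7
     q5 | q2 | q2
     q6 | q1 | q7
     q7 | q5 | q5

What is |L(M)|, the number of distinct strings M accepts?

7

The useful subgraph on states {q1, q3, q4, q5, q6, q7} is acyclic, so L(M) is finite; the longest accepting path visits 6 useful states, giving maximum string length 5.
Counting accepting paths from q6 by length: 1 of length 0, 2 of length 2, 4 of length 5. Total 7.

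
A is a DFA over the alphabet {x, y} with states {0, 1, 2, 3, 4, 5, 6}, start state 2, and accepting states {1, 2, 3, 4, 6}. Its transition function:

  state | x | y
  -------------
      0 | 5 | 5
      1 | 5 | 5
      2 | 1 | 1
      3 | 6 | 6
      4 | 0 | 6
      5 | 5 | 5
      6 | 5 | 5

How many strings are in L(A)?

The useful subgraph on states {1, 2} is acyclic, so L(A) is finite; the longest accepting path visits 2 useful states, giving maximum string length 1.
Counting accepting paths from 2 by length: 1 of length 0, 2 of length 1. Total 3.

3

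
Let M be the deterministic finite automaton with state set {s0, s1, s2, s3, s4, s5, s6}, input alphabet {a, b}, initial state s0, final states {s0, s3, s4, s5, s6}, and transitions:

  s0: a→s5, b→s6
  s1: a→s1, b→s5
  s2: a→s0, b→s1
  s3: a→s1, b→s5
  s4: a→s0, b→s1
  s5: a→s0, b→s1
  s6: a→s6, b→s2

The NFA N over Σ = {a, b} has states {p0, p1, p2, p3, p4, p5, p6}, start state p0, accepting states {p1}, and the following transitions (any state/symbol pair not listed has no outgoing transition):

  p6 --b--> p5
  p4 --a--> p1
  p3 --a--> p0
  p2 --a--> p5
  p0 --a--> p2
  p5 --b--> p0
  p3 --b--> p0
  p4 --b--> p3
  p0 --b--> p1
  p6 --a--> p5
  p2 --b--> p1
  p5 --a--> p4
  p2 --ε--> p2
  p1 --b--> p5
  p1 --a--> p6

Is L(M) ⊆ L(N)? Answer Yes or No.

No

The empty string ε is in L(M) but not in L(N).
So L(M) ⊄ L(N).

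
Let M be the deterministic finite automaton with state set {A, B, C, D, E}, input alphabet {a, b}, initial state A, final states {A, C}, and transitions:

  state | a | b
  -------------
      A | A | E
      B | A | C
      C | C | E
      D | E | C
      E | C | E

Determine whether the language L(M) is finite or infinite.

State A is reachable from the start and can reach an accepting state, and it lies on the cycle A → A.
Traversing that cycle any number of times yields accepted strings of unbounded length, so the language is infinite.

infinite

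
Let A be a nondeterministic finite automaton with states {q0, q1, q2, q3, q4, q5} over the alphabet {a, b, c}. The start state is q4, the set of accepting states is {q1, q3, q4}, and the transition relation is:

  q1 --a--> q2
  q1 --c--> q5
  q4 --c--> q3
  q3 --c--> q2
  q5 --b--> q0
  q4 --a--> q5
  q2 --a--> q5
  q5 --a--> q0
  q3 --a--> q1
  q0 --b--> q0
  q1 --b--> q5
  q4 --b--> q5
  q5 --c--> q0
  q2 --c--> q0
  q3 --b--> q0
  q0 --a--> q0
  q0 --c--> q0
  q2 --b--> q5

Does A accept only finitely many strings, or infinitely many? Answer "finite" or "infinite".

finite

The useful states (reachable from q4 and able to reach an accepting state) are {q1, q3, q4}.
Restricted to these states the transition graph has no cycle, so every accepting path has bounded length and L is finite.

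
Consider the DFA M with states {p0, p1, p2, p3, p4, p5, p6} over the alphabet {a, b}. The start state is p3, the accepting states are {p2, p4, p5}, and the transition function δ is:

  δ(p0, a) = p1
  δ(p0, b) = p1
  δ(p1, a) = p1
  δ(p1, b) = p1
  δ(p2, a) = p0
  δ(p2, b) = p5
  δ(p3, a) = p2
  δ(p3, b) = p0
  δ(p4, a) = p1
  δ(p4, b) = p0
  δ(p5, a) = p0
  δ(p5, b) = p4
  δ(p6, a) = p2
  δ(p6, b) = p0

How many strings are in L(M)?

3

The useful subgraph on states {p2, p3, p4, p5} is acyclic, so L(M) is finite; the longest accepting path visits 4 useful states, giving maximum string length 3.
Counting accepting paths from p3 by length: 1 of length 1, 1 of length 2, 1 of length 3. Total 3.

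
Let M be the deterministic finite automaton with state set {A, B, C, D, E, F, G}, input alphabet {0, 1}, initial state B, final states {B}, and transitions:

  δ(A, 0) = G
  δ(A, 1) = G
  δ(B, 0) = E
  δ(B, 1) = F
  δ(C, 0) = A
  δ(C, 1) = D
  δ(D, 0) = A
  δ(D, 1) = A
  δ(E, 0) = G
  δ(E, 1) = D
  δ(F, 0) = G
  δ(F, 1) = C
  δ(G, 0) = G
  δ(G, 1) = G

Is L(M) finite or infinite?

finite

The useful states (reachable from B and able to reach an accepting state) are {B}.
Restricted to these states the transition graph has no cycle, so every accepting path has bounded length and L is finite.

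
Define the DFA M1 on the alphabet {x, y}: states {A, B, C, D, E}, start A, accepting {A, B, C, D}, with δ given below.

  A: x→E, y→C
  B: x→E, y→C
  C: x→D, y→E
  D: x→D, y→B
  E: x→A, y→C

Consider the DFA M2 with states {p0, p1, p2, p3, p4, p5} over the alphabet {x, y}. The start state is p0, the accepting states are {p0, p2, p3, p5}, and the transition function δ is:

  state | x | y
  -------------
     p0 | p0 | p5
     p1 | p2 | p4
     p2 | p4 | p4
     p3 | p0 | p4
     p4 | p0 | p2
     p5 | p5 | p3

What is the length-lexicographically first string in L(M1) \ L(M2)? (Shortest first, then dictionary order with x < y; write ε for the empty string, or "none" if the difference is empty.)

The string yyy is accepted by M1 but not by M2.
No shorter string lies in the difference, and yyy is the lexicographically first length-3 string in L(M1) \ L(M2).

yyy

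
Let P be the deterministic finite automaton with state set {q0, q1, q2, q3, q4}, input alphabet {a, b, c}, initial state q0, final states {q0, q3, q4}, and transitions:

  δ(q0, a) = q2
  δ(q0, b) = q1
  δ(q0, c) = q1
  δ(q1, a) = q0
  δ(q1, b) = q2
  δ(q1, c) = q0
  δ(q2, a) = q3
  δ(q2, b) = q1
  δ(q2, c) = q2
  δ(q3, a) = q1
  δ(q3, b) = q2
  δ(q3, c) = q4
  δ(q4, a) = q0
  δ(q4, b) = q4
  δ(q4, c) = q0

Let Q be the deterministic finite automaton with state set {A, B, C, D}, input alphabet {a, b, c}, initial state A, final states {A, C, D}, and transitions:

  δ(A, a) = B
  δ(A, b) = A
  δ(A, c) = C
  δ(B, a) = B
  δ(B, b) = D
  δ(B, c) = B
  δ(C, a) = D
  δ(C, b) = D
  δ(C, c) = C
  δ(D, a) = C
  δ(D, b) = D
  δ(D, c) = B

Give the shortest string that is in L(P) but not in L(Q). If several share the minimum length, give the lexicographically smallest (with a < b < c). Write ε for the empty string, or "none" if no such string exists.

The string aa is accepted by P but not by Q.
No shorter string lies in the difference, and aa is the lexicographically first length-2 string in L(P) \ L(Q).

aa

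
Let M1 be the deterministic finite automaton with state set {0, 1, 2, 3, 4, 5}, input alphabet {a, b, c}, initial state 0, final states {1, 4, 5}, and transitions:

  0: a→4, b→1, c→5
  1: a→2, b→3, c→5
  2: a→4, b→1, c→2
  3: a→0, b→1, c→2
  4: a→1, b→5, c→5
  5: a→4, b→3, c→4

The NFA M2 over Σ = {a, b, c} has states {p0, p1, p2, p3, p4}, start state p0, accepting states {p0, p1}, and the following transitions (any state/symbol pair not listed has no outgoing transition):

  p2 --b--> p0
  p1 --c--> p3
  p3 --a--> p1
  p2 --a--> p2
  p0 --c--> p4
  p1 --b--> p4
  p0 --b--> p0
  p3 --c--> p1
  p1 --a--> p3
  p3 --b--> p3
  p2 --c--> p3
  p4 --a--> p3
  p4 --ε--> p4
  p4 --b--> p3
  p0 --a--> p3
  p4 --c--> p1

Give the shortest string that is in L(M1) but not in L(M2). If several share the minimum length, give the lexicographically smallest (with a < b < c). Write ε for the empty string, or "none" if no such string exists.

a

The string a is accepted by M1 but not by M2.
No shorter string lies in the difference, and a is the lexicographically first length-1 string in L(M1) \ L(M2).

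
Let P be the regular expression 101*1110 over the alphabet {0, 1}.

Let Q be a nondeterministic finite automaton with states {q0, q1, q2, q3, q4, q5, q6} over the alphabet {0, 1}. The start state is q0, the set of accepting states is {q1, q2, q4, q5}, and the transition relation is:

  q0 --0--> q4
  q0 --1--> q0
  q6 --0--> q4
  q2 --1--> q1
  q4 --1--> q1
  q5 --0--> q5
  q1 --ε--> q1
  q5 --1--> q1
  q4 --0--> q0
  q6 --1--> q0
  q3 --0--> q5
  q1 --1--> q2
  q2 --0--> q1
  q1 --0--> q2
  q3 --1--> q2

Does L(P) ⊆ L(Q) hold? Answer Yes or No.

Converting the expression P to a DFA (subset construction, then merging equivalent states) gives the minimal DFA with states {p0, p1, p2, p3, p4, p5, p6, p7}, start state p0, accepting states {p7} and transitions p0: 0→p1, 1→p2; p1: 0→p1, 1→p1; p2: 0→p3, 1→p1; p3: 0→p1, 1→p4; p4: 0→p1, 1→p5; p5: 0→p1, 1→p6; p6: 0→p7, 1→p6; p7: 0→p1, 1→p1.
Exploring the product automaton P × Q from the start pair (p0, q0), following both machines on each input symbol, reaches 13 state pairs: (p0, q0), (p1, q4), (p2, q0), (p1, q0), (p1, q1), (p3, q4), (p1, q2), (p4, q1), (p5, q2), (p6, q1), (p7, q2), (p6, q2), (p7, q1).
P accepts in {p7} and Q accepts in {q1, q2, q4, q5}. The reachable pairs whose P-component is accepting are (p7, q2), (p7, q1); in each of them the Q-component is accepting too, so the product for L(P) \ L(Q) (P-component accepting, Q-component rejecting) has no reachable accepting pair and the difference is empty.
Hence every string in L(P) is also in L(Q).

Yes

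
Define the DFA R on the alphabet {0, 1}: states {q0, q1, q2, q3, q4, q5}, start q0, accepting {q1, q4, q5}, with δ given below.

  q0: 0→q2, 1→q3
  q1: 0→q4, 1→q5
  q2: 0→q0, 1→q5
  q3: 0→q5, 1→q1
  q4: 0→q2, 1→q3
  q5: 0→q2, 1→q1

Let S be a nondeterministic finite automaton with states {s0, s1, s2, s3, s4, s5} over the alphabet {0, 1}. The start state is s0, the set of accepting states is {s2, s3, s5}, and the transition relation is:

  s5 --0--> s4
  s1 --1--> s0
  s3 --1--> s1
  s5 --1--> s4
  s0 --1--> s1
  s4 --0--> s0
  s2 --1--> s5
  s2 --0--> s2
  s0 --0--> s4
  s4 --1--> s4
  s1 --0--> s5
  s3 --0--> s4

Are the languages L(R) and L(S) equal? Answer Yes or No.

No

The string 01 is accepted by R but rejected by S.
So L(R) ≠ L(S).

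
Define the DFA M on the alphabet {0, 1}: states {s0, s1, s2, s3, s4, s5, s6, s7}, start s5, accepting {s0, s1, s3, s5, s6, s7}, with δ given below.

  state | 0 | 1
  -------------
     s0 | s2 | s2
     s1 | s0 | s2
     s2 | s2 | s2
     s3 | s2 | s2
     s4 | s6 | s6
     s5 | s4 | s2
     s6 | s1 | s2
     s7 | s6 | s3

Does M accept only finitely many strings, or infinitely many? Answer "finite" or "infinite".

finite

The useful states (reachable from s5 and able to reach an accepting state) are {s0, s1, s4, s5, s6}.
Restricted to these states the transition graph has no cycle, so every accepting path has bounded length and L is finite.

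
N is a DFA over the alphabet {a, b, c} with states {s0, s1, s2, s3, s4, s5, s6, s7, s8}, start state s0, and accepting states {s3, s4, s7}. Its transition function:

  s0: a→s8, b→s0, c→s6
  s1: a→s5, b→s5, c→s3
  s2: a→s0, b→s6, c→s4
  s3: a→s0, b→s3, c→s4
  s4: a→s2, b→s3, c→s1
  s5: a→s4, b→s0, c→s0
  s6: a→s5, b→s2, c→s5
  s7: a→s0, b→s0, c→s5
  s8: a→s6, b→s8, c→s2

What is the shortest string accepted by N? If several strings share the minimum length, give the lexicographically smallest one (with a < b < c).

A breadth-first search from s0 reaches an accepting state first via the path s0 → s8 → s2 → s4 on input acc.
No string of length < 3 is accepted (BFS exhausts all shorter strings without reaching an accepting state), and acc is the lexicographically least accepting string of length 3.

acc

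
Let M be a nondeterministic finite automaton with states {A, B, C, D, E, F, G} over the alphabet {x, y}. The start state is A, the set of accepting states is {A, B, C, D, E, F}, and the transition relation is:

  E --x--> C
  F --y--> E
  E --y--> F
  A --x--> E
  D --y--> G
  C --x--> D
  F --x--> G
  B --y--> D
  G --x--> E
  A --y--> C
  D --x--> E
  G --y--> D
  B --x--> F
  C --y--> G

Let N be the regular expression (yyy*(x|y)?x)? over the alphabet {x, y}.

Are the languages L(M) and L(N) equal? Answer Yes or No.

The string x is accepted by M but rejected by N.
So L(M) ≠ L(N).

No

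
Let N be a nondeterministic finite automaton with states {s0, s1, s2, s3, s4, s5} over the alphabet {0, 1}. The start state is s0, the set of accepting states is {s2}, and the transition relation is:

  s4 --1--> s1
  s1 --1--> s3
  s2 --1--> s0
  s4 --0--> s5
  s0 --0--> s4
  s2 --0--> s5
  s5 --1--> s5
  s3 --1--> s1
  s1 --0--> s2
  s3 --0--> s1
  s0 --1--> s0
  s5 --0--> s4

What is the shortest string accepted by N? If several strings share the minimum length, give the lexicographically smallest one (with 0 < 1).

010

A breadth-first search from s0 reaches an accepting state first via the path s0 → s4 → s1 → s2 on input 010.
No string of length < 3 is accepted (BFS exhausts all shorter strings without reaching an accepting state), and 010 is the lexicographically least accepting string of length 3.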